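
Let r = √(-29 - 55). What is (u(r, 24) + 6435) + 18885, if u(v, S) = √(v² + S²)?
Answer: 25320 + 2*√123 ≈ 25342.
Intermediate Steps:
r = 2*I*√21 (r = √(-84) = 2*I*√21 ≈ 9.1651*I)
u(v, S) = √(S² + v²)
(u(r, 24) + 6435) + 18885 = (√(24² + (2*I*√21)²) + 6435) + 18885 = (√(576 - 84) + 6435) + 18885 = (√492 + 6435) + 18885 = (2*√123 + 6435) + 18885 = (6435 + 2*√123) + 18885 = 25320 + 2*√123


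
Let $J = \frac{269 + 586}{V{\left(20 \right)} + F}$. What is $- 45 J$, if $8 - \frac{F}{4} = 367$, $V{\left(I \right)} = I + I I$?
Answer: $\frac{38475}{1016} \approx 37.869$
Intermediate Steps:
$V{\left(I \right)} = I + I^{2}$
$F = -1436$ ($F = 32 - 1468 = -1436$)
$J = - \frac{855}{1016}$ ($J = \frac{269 + 586}{20 \left(1 + 20\right) - 1436} = \frac{855}{20 \cdot 21 - 1436} = \frac{855}{420 - 1436} = \frac{855}{-1016} = 855 \left(- \frac{1}{1016}\right) = - \frac{855}{1016} \approx -0.84154$)
$- 45 J = \left(-45\right) \left(- \frac{855}{1016}\right) = \frac{38475}{1016}$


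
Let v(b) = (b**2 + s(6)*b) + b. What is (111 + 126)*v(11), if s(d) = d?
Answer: 46926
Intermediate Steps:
v(b) = b**2 + 7*b (v(b) = (b**2 + 6*b) + b = b**2 + 7*b)
(111 + 126)*v(11) = (111 + 126)*(11*(7 + 11)) = 237*(11*18) = 237*198 = 46926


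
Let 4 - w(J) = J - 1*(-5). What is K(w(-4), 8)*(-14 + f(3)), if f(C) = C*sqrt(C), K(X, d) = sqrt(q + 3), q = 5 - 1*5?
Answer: 9 - 14*sqrt(3) ≈ -15.249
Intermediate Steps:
q = 0 (q = 5 - 5 = 0)
w(J) = -1 - J (w(J) = 4 - (J - 1*(-5)) = 4 - (J + 5) = 4 - (5 + J) = 4 + (-5 - J) = -1 - J)
K(X, d) = sqrt(3) (K(X, d) = sqrt(0 + 3) = sqrt(3))
f(C) = C**(3/2)
K(w(-4), 8)*(-14 + f(3)) = sqrt(3)*(-14 + 3**(3/2)) = sqrt(3)*(-14 + 3*sqrt(3))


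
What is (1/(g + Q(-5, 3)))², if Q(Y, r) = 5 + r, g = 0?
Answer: 1/64 ≈ 0.015625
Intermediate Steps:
(1/(g + Q(-5, 3)))² = (1/(0 + (5 + 3)))² = (1/(0 + 8))² = (1/8)² = (⅛)² = 1/64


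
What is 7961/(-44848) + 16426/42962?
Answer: 197326383/963379888 ≈ 0.20483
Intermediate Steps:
7961/(-44848) + 16426/42962 = 7961*(-1/44848) + 16426*(1/42962) = -7961/44848 + 8213/21481 = 197326383/963379888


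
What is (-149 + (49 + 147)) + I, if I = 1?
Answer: 48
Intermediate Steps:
(-149 + (49 + 147)) + I = (-149 + (49 + 147)) + 1 = (-149 + 196) + 1 = 47 + 1 = 48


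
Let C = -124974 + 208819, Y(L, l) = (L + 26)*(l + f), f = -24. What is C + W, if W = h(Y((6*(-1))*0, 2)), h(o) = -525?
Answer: 83320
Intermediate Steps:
Y(L, l) = (-24 + l)*(26 + L) (Y(L, l) = (L + 26)*(l - 24) = (26 + L)*(-24 + l) = (-24 + l)*(26 + L))
W = -525
C = 83845
C + W = 83845 - 525 = 83320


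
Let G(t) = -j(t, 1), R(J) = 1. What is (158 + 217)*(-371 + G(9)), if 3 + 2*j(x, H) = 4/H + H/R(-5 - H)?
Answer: -139500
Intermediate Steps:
j(x, H) = -3/2 + H/2 + 2/H (j(x, H) = -3/2 + (4/H + H/1)/2 = -3/2 + (4/H + H*1)/2 = -3/2 + (4/H + H)/2 = -3/2 + (H + 4/H)/2 = -3/2 + (H/2 + 2/H) = -3/2 + H/2 + 2/H)
G(t) = -1 (G(t) = -(4 + 1*(-3 + 1))/(2*1) = -(4 + 1*(-2))/2 = -(4 - 2)/2 = -2/2 = -1*1 = -1)
(158 + 217)*(-371 + G(9)) = (158 + 217)*(-371 - 1) = 375*(-372) = -139500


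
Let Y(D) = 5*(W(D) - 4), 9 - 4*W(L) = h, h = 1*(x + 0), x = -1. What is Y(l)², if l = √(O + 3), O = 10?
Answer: 225/4 ≈ 56.250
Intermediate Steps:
h = -1 (h = 1*(-1 + 0) = 1*(-1) = -1)
l = √13 (l = √(10 + 3) = √13 ≈ 3.6056)
W(L) = 5/2 (W(L) = 9/4 - ¼*(-1) = 9/4 + ¼ = 5/2)
Y(D) = -15/2 (Y(D) = 5*(5/2 - 4) = 5*(-3/2) = -15/2)
Y(l)² = (-15/2)² = 225/4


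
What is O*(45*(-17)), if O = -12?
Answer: 9180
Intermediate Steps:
O*(45*(-17)) = -540*(-17) = -12*(-765) = 9180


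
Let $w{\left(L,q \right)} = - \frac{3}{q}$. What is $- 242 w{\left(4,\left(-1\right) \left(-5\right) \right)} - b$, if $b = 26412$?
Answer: $- \frac{131334}{5} \approx -26267.0$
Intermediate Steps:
$- 242 w{\left(4,\left(-1\right) \left(-5\right) \right)} - b = - 242 \left(- \frac{3}{\left(-1\right) \left(-5\right)}\right) - 26412 = - 242 \left(- \frac{3}{5}\right) - 26412 = - 242 \left(\left(-3\right) \frac{1}{5}\right) - 26412 = \left(-242\right) \left(- \frac{3}{5}\right) - 26412 = \frac{726}{5} - 26412 = - \frac{131334}{5}$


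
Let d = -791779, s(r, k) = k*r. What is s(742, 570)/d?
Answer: -422940/791779 ≈ -0.53416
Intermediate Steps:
s(742, 570)/d = (570*742)/(-791779) = 422940*(-1/791779) = -422940/791779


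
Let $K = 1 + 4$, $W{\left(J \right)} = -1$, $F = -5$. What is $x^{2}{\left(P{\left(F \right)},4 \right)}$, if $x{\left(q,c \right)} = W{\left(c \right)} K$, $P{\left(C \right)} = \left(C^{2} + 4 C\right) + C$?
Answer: $25$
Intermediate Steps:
$P{\left(C \right)} = C^{2} + 5 C$
$K = 5$
$x{\left(q,c \right)} = -5$ ($x{\left(q,c \right)} = \left(-1\right) 5 = -5$)
$x^{2}{\left(P{\left(F \right)},4 \right)} = \left(-5\right)^{2} = 25$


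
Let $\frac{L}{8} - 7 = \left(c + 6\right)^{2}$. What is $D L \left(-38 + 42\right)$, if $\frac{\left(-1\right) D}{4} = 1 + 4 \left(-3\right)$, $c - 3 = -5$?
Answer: $32384$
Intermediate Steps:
$c = -2$ ($c = 3 - 5 = -2$)
$L = 184$ ($L = 56 + 8 \left(-2 + 6\right)^{2} = 56 + 8 \cdot 4^{2} = 56 + 8 \cdot 16 = 56 + 128 = 184$)
$D = 44$ ($D = - 4 \left(1 + 4 \left(-3\right)\right) = - 4 \left(1 - 12\right) = \left(-4\right) \left(-11\right) = 44$)
$D L \left(-38 + 42\right) = 44 \cdot 184 \left(-38 + 42\right) = 44 \cdot 184 \cdot 4 = 44 \cdot 736 = 32384$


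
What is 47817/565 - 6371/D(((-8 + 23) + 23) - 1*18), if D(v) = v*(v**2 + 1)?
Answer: 15195709/181252 ≈ 83.837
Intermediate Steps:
D(v) = v*(1 + v**2)
47817/565 - 6371/D(((-8 + 23) + 23) - 1*18) = 47817/565 - 6371/((((-8 + 23) + 23) - 1*18) + (((-8 + 23) + 23) - 1*18)**3) = 47817*(1/565) - 6371/(((15 + 23) - 18) + ((15 + 23) - 18)**3) = 47817/565 - 6371/((38 - 18) + (38 - 18)**3) = 47817/565 - 6371/(20 + 20**3) = 47817/565 - 6371/(20 + 8000) = 47817/565 - 6371/8020 = 15195709/181252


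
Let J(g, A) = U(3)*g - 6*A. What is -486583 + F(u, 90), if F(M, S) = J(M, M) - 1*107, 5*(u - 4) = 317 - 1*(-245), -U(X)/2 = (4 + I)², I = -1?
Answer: -2447418/5 ≈ -4.8948e+5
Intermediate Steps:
U(X) = -18 (U(X) = -2*(4 - 1)² = -2*3² = -2*9 = -18)
u = 582/5 (u = 4 + (317 - 1*(-245))/5 = 4 + (317 + 245)/5 = 4 + (⅕)*562 = 4 + 562/5 = 582/5 ≈ 116.40)
J(g, A) = -18*g - 6*A
F(M, S) = -107 - 24*M (F(M, S) = (-18*M - 6*M) - 1*107 = -24*M - 107 = -107 - 24*M)
-486583 + F(u, 90) = -486583 + (-107 - 24*582/5) = -486583 + (-107 - 13968/5) = -486583 - 14503/5 = -2447418/5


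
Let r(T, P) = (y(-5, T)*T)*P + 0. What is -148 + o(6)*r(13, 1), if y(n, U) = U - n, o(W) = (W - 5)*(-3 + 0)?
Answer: -850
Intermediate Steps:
o(W) = 15 - 3*W (o(W) = (-5 + W)*(-3) = 15 - 3*W)
r(T, P) = P*T*(5 + T) (r(T, P) = ((T - 1*(-5))*T)*P + 0 = ((T + 5)*T)*P + 0 = ((5 + T)*T)*P + 0 = (T*(5 + T))*P + 0 = P*T*(5 + T) + 0 = P*T*(5 + T))
-148 + o(6)*r(13, 1) = -148 + (15 - 3*6)*(1*13*(5 + 13)) = -148 + (15 - 18)*(1*13*18) = -148 - 3*234 = -148 - 702 = -850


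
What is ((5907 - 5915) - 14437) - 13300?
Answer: -27745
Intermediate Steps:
((5907 - 5915) - 14437) - 13300 = (-8 - 14437) - 13300 = -14445 - 13300 = -27745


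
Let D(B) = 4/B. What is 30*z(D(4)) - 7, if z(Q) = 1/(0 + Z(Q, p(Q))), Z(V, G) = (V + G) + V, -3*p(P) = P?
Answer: 11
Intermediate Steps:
p(P) = -P/3
Z(V, G) = G + 2*V (Z(V, G) = (G + V) + V = G + 2*V)
z(Q) = 3/(5*Q) (z(Q) = 1/(0 + (-Q/3 + 2*Q)) = 1/(0 + 5*Q/3) = 1/(5*Q/3) = 3/(5*Q))
30*z(D(4)) - 7 = 30*(3/(5*((4/4)))) - 7 = 30*(3/(5*((4*(¼))))) - 7 = 30*((⅗)/1) - 7 = 30*((⅗)*1) - 7 = 30*(⅗) - 7 = 18 - 7 = 11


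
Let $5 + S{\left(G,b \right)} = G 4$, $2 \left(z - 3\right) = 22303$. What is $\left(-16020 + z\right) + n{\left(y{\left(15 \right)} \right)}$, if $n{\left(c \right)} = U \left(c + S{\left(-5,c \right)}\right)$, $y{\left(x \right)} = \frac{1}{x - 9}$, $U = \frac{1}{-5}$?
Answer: $- \frac{72908}{15} \approx -4860.5$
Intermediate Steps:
$z = \frac{22309}{2}$ ($z = 3 + \frac{1}{2} \cdot 22303 = 3 + \frac{22303}{2} = \frac{22309}{2} \approx 11155.0$)
$U = - \frac{1}{5} \approx -0.2$
$S{\left(G,b \right)} = -5 + 4 G$ ($S{\left(G,b \right)} = -5 + G 4 = -5 + 4 G$)
$y{\left(x \right)} = \frac{1}{-9 + x}$
$n{\left(c \right)} = 5 - \frac{c}{5}$ ($n{\left(c \right)} = - \frac{c + \left(-5 + 4 \left(-5\right)\right)}{5} = - \frac{c - 25}{5} = - \frac{-25 + c}{5} = 5 - \frac{c}{5}$)
$\left(-16020 + z\right) + n{\left(y{\left(15 \right)} \right)} = \left(-16020 + \frac{22309}{2}\right) + \left(5 - \frac{1}{5 \left(-9 + 15\right)}\right) = - \frac{9731}{2} + \left(5 - \frac{1}{5 \cdot 6}\right) = - \frac{9731}{2} + \left(5 - \frac{1}{30}\right) = - \frac{9731}{2} + \frac{149}{30} = - \frac{72908}{15}$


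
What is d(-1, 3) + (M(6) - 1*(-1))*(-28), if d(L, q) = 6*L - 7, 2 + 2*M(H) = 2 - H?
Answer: 43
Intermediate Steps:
M(H) = -H/2 (M(H) = -1 + (2 - H)/2 = -1 + (1 - H/2) = -H/2)
d(L, q) = -7 + 6*L
d(-1, 3) + (M(6) - 1*(-1))*(-28) = (-7 + 6*(-1)) + (-½*6 - 1*(-1))*(-28) = (-7 - 6) + (-3 + 1)*(-28) = -13 - 2*(-28) = -13 + 56 = 43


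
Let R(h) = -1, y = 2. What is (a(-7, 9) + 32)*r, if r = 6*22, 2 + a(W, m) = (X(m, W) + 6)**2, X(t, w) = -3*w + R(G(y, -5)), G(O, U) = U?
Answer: 93192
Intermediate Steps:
X(t, w) = -1 - 3*w (X(t, w) = -3*w - 1 = -1 - 3*w)
a(W, m) = -2 + (5 - 3*W)**2 (a(W, m) = -2 + ((-1 - 3*W) + 6)**2 = -2 + (5 - 3*W)**2)
r = 132
(a(-7, 9) + 32)*r = ((-2 + (-5 + 3*(-7))**2) + 32)*132 = ((-2 + (-5 - 21)**2) + 32)*132 = ((-2 + (-26)**2) + 32)*132 = ((-2 + 676) + 32)*132 = (674 + 32)*132 = 706*132 = 93192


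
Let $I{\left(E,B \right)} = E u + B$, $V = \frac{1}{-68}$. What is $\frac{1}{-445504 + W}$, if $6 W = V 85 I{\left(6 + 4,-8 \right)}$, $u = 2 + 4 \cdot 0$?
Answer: $- \frac{2}{891013} \approx -2.2446 \cdot 10^{-6}$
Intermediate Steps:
$u = 2$ ($u = 2 + 0 = 2$)
$V = - \frac{1}{68} \approx -0.014706$
$I{\left(E,B \right)} = B + 2 E$ ($I{\left(E,B \right)} = E 2 + B = 2 E + B = B + 2 E$)
$W = - \frac{5}{2}$ ($W = \frac{\left(- \frac{1}{68}\right) 85 \left(-8 + 2 \left(6 + 4\right)\right)}{6} = \frac{\left(- \frac{5}{4}\right) \left(-8 + 2 \cdot 10\right)}{6} = \frac{\left(- \frac{5}{4}\right) \left(-8 + 20\right)}{6} = \frac{\left(- \frac{5}{4}\right) 12}{6} = \frac{1}{6} \left(-15\right) = - \frac{5}{2} \approx -2.5$)
$\frac{1}{-445504 + W} = \frac{1}{-445504 - \frac{5}{2}} = \frac{1}{- \frac{891013}{2}} = - \frac{2}{891013}$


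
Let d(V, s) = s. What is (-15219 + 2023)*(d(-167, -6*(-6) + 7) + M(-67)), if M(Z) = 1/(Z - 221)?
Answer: -40851517/72 ≈ -5.6738e+5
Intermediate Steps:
M(Z) = 1/(-221 + Z)
(-15219 + 2023)*(d(-167, -6*(-6) + 7) + M(-67)) = (-15219 + 2023)*((-6*(-6) + 7) + 1/(-221 - 67)) = -13196*((36 + 7) + 1/(-288)) = -13196*(43 - 1/288) = -13196*12383/288 = -40851517/72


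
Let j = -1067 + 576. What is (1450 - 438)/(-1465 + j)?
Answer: -253/489 ≈ -0.51738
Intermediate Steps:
j = -491
(1450 - 438)/(-1465 + j) = (1450 - 438)/(-1465 - 491) = 1012/(-1956) = 1012*(-1/1956) = -253/489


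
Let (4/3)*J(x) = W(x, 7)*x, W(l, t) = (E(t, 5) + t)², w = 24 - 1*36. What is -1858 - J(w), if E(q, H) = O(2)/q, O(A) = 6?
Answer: -63817/49 ≈ -1302.4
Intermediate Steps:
E(q, H) = 6/q
w = -12 (w = 24 - 36 = -12)
W(l, t) = (t + 6/t)² (W(l, t) = (6/t + t)² = (t + 6/t)²)
J(x) = 9075*x/196 (J(x) = 3*(((6 + 7²)²/7²)*x)/4 = 3*(((6 + 49)²/49)*x)/4 = 3*(((1/49)*55²)*x)/4 = 3*(((1/49)*3025)*x)/4 = 3*(3025*x/49)/4 = 9075*x/196)
-1858 - J(w) = -1858 - 9075*(-12)/196 = -1858 - 1*(-27225/49) = -1858 + 27225/49 = -63817/49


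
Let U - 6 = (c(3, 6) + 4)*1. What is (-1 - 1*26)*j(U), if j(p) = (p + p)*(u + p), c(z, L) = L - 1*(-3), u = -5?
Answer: -14364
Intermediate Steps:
c(z, L) = 3 + L (c(z, L) = L + 3 = 3 + L)
U = 19 (U = 6 + ((3 + 6) + 4)*1 = 6 + (9 + 4)*1 = 6 + 13*1 = 6 + 13 = 19)
j(p) = 2*p*(-5 + p) (j(p) = (p + p)*(-5 + p) = (2*p)*(-5 + p) = 2*p*(-5 + p))
(-1 - 1*26)*j(U) = (-1 - 1*26)*(2*19*(-5 + 19)) = (-1 - 26)*(2*19*14) = -27*532 = -14364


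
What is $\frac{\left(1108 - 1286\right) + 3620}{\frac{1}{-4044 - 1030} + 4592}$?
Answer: $\frac{17464708}{23299807} \approx 0.74956$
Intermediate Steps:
$\frac{\left(1108 - 1286\right) + 3620}{\frac{1}{-4044 - 1030} + 4592} = \frac{\left(1108 - 1286\right) + 3620}{\frac{1}{-5074} + 4592} = \frac{-178 + 3620}{- \frac{1}{5074} + 4592} = \frac{3442}{\frac{23299807}{5074}} = 3442 \cdot \frac{5074}{23299807} = \frac{17464708}{23299807}$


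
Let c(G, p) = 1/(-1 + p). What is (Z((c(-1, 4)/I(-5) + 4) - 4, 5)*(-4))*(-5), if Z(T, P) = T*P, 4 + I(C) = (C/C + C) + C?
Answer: -100/39 ≈ -2.5641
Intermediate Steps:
I(C) = -3 + 2*C (I(C) = -4 + ((C/C + C) + C) = -4 + ((1 + C) + C) = -4 + (1 + 2*C) = -3 + 2*C)
Z(T, P) = P*T
(Z((c(-1, 4)/I(-5) + 4) - 4, 5)*(-4))*(-5) = ((5*((1/((-1 + 4)*(-3 + 2*(-5))) + 4) - 4))*(-4))*(-5) = ((5*((1/(3*(-3 - 10)) + 4) - 4))*(-4))*(-5) = ((5*(((⅓)/(-13) + 4) - 4))*(-4))*(-5) = ((5*(((⅓)*(-1/13) + 4) - 4))*(-4))*(-5) = ((5*((-1/39 + 4) - 4))*(-4))*(-5) = ((5*(155/39 - 4))*(-4))*(-5) = ((5*(-1/39))*(-4))*(-5) = -5/39*(-4)*(-5) = (20/39)*(-5) = -100/39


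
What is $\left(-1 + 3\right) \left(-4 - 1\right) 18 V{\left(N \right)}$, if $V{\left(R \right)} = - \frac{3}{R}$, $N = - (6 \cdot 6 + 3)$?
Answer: $- \frac{180}{13} \approx -13.846$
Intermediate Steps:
$N = -39$ ($N = - (36 + 3) = \left(-1\right) 39 = -39$)
$\left(-1 + 3\right) \left(-4 - 1\right) 18 V{\left(N \right)} = \left(-1 + 3\right) \left(-4 - 1\right) 18 \left(- \frac{3}{-39}\right) = 2 \left(-5\right) 18 \left(\left(-3\right) \left(- \frac{1}{39}\right)\right) = \left(-10\right) 18 \cdot \frac{1}{13} = \left(-180\right) \frac{1}{13} = - \frac{180}{13}$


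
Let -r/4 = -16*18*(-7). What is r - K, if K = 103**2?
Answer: -18673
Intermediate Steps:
r = -8064 (r = -4*(-16*18)*(-7) = -(-1152)*(-7) = -4*2016 = -8064)
K = 10609
r - K = -8064 - 1*10609 = -8064 - 10609 = -18673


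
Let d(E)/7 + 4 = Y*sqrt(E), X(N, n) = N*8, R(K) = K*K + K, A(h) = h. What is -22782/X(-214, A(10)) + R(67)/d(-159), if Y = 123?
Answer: (-3580988*I + 9807651*sqrt(159))/(5992*(4*I + 123*sqrt(159))) ≈ 13.306 - 0.41964*I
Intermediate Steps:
R(K) = K + K**2 (R(K) = K**2 + K = K + K**2)
X(N, n) = 8*N
d(E) = -28 + 861*sqrt(E) (d(E) = -28 + 7*(123*sqrt(E)) = -28 + 861*sqrt(E))
-22782/X(-214, A(10)) + R(67)/d(-159) = -22782/(8*(-214)) + (67*(1 + 67))/(-28 + 861*sqrt(-159)) = -22782/(-1712) + (67*68)/(-28 + 861*(I*sqrt(159))) = -22782*(-1/1712) + 4556/(-28 + 861*I*sqrt(159)) = 11391/856 + 4556/(-28 + 861*I*sqrt(159))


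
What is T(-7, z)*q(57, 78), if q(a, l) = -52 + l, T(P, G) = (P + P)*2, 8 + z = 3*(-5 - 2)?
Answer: -728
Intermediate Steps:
z = -29 (z = -8 + 3*(-5 - 2) = -8 + 3*(-7) = -8 - 21 = -29)
T(P, G) = 4*P (T(P, G) = (2*P)*2 = 4*P)
T(-7, z)*q(57, 78) = (4*(-7))*(-52 + 78) = -28*26 = -728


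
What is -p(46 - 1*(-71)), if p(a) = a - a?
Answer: 0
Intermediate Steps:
p(a) = 0
-p(46 - 1*(-71)) = -1*0 = 0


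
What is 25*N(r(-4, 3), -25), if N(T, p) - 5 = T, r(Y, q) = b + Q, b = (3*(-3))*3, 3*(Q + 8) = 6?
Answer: -700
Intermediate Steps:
Q = -6 (Q = -8 + (⅓)*6 = -8 + 2 = -6)
b = -27 (b = -9*3 = -27)
r(Y, q) = -33 (r(Y, q) = -27 - 6 = -33)
N(T, p) = 5 + T
25*N(r(-4, 3), -25) = 25*(5 - 33) = 25*(-28) = -700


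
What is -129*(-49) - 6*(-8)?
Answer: 6369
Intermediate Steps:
-129*(-49) - 6*(-8) = 6321 + 48 = 6369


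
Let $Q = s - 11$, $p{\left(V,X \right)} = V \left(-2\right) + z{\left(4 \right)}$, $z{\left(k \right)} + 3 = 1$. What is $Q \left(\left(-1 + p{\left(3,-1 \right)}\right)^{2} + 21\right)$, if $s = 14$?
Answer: $306$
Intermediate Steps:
$z{\left(k \right)} = -2$ ($z{\left(k \right)} = -3 + 1 = -2$)
$p{\left(V,X \right)} = -2 - 2 V$ ($p{\left(V,X \right)} = V \left(-2\right) - 2 = - 2 V - 2 = -2 - 2 V$)
$Q = 3$ ($Q = 14 - 11 = 3$)
$Q \left(\left(-1 + p{\left(3,-1 \right)}\right)^{2} + 21\right) = 3 \left(\left(-1 - 8\right)^{2} + 21\right) = 3 \left(\left(-9\right)^{2} + 21\right) = 3 \left(81 + 21\right) = 3 \cdot 102 = 306$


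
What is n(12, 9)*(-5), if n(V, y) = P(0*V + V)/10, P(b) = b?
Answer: -6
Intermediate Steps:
n(V, y) = V/10 (n(V, y) = (0*V + V)/10 = (0 + V)*(⅒) = V*(⅒) = V/10)
n(12, 9)*(-5) = ((⅒)*12)*(-5) = (6/5)*(-5) = -6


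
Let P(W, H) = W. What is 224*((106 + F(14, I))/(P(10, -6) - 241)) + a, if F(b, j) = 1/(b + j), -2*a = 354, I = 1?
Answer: -138527/495 ≈ -279.85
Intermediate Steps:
a = -177 (a = -½*354 = -177)
224*((106 + F(14, I))/(P(10, -6) - 241)) + a = 224*((106 + 1/(14 + 1))/(10 - 241)) - 177 = 224*((106 + 1/15)/(-231)) - 177 = 224*((106 + 1/15)*(-1/231)) - 177 = 224*((1591/15)*(-1/231)) - 177 = 224*(-1591/3465) - 177 = -50912/495 - 177 = -138527/495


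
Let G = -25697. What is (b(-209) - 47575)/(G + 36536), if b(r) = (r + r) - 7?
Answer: -16000/3613 ≈ -4.4285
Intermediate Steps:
b(r) = -7 + 2*r (b(r) = 2*r - 7 = -7 + 2*r)
(b(-209) - 47575)/(G + 36536) = ((-7 + 2*(-209)) - 47575)/(-25697 + 36536) = ((-7 - 418) - 47575)/10839 = (-425 - 47575)*(1/10839) = -48000*1/10839 = -16000/3613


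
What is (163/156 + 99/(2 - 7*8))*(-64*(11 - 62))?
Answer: -33456/13 ≈ -2573.5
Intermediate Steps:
(163/156 + 99/(2 - 7*8))*(-64*(11 - 62)) = (163*(1/156) + 99/(2 - 56))*(-64*(-51)) = (163/156 + 99/(-54))*3264 = (163/156 + 99*(-1/54))*3264 = (163/156 - 11/6)*3264 = -41/52*3264 = -33456/13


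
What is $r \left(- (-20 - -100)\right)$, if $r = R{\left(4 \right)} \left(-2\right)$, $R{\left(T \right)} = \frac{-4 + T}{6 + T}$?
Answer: $0$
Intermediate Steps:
$R{\left(T \right)} = \frac{-4 + T}{6 + T}$
$r = 0$ ($r = \frac{-4 + 4}{6 + 4} \left(-2\right) = \frac{1}{10} \cdot 0 \left(-2\right) = 0 \left(-2\right) = 0$)
$r \left(- (-20 - -100)\right) = 0 \left(- (-20 - -100)\right) = 0 \left(- (-20 + 100)\right) = 0 \left(\left(-1\right) 80\right) = 0 \left(-80\right) = 0$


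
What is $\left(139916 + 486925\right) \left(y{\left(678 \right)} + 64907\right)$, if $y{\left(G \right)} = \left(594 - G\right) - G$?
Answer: $40208715945$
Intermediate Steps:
$y{\left(G \right)} = 594 - 2 G$
$\left(139916 + 486925\right) \left(y{\left(678 \right)} + 64907\right) = \left(139916 + 486925\right) \left(\left(594 - 1356\right) + 64907\right) = 626841 \left(\left(594 - 1356\right) + 64907\right) = 626841 \left(-762 + 64907\right) = 626841 \cdot 64145 = 40208715945$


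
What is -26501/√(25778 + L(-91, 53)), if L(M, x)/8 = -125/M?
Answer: -26501*√213558618/2346798 ≈ -165.02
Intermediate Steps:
L(M, x) = -1000/M (L(M, x) = 8*(-125/M) = -1000/M)
-26501/√(25778 + L(-91, 53)) = -26501/√(25778 - 1000/(-91)) = -26501/√(25778 - 1000*(-1/91)) = -26501/√(25778 + 1000/91) = -26501*√213558618/2346798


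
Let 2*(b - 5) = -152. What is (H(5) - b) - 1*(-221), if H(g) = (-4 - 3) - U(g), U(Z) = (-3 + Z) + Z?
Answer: 278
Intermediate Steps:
U(Z) = -3 + 2*Z
b = -71 (b = 5 + (½)*(-152) = 5 - 76 = -71)
H(g) = -4 - 2*g (H(g) = (-4 - 3) - (-3 + 2*g) = -7 + (3 - 2*g) = -4 - 2*g)
(H(5) - b) - 1*(-221) = ((-4 - 2*5) - 1*(-71)) - 1*(-221) = ((-4 - 10) + 71) + 221 = (-14 + 71) + 221 = 57 + 221 = 278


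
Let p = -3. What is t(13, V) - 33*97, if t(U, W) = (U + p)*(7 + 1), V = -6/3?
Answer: -3121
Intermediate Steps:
V = -2 (V = -6*⅓ = -2)
t(U, W) = -24 + 8*U (t(U, W) = (U - 3)*(7 + 1) = (-3 + U)*8 = -24 + 8*U)
t(13, V) - 33*97 = (-24 + 8*13) - 33*97 = (-24 + 104) - 3201 = 80 - 3201 = -3121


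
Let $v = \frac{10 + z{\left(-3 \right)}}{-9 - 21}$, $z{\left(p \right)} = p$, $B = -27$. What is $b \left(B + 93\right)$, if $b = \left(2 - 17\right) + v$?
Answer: $- \frac{5027}{5} \approx -1005.4$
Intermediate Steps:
$v = - \frac{7}{30}$ ($v = \frac{10 - 3}{-9 - 21} = \frac{7}{-30} = 7 \left(- \frac{1}{30}\right) = - \frac{7}{30} \approx -0.23333$)
$b = - \frac{457}{30}$ ($b = \left(2 - 17\right) - \frac{7}{30} = -15 - \frac{7}{30} = - \frac{457}{30} \approx -15.233$)
$b \left(B + 93\right) = - \frac{457 \left(-27 + 93\right)}{30} = \left(- \frac{457}{30}\right) 66 = - \frac{5027}{5}$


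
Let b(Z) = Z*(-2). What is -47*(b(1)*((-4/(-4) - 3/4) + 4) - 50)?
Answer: 5499/2 ≈ 2749.5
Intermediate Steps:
b(Z) = -2*Z
-47*(b(1)*((-4/(-4) - 3/4) + 4) - 50) = -47*((-2*1)*((-4/(-4) - 3/4) + 4) - 50) = -47*(-2*((-4*(-¼) - 3*¼) + 4) - 50) = -47*(-2*((1 - ¾) + 4) - 50) = -47*(-2*(¼ + 4) - 50) = -47*(-2*17/4 - 50) = -47*(-17/2 - 50) = -47*(-117/2) = 5499/2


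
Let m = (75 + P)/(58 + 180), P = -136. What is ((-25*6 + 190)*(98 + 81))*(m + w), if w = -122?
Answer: -104167260/119 ≈ -8.7536e+5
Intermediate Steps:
m = -61/238 (m = (75 - 136)/(58 + 180) = -61/238 ≈ -0.25630)
((-25*6 + 190)*(98 + 81))*(m + w) = ((-25*6 + 190)*(98 + 81))*(-61/238 - 122) = ((-150 + 190)*179)*(-29097/238) = (40*179)*(-29097/238) = 7160*(-29097/238) = -104167260/119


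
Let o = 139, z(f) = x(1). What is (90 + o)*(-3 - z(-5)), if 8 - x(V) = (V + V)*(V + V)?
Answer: -1603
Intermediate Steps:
x(V) = 8 - 4*V² (x(V) = 8 - (V + V)*(V + V) = 8 - 2*V*2*V = 8 - 4*V²)
z(f) = 4 (z(f) = 8 - 4*1² = 8 - 4*1 = 8 - 4 = 4)
(90 + o)*(-3 - z(-5)) = (90 + 139)*(-3 - 1*4) = 229*(-3 - 4) = 229*(-7) = -1603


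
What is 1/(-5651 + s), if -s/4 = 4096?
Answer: -1/22035 ≈ -4.5382e-5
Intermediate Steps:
s = -16384 (s = -4*4096 = -16384)
1/(-5651 + s) = 1/(-5651 - 16384) = 1/(-22035) = -1/22035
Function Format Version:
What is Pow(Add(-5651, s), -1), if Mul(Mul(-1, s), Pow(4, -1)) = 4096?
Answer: Rational(-1, 22035) ≈ -4.5382e-5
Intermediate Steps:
s = -16384 (s = Mul(-4, 4096) = -16384)
Pow(Add(-5651, s), -1) = Pow(Add(-5651, -16384), -1) = Pow(-22035, -1) = Rational(-1, 22035)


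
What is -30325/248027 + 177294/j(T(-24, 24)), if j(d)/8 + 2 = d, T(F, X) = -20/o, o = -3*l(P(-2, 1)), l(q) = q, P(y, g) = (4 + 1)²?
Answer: -25369684295/1984216 ≈ -12786.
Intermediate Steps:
P(y, g) = 25 (P(y, g) = 5² = 25)
o = -75 (o = -3*25 = -75)
T(F, X) = 4/15 (T(F, X) = -20/(-75) = -20*(-1/75) = 4/15)
j(d) = -16 + 8*d
-30325/248027 + 177294/j(T(-24, 24)) = -30325/248027 + 177294/(-16 + 8*(4/15)) = -30325*1/248027 + 177294/(-16 + 32/15) = -30325/248027 + 177294/(-208/15) = -30325/248027 + 177294*(-15/208) = -30325/248027 - 102285/8 = -25369684295/1984216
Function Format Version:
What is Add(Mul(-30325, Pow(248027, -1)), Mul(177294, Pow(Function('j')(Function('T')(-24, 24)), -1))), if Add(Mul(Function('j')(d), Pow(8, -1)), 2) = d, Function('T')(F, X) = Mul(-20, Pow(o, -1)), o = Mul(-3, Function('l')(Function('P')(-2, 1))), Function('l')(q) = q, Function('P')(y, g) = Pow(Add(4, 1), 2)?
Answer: Rational(-25369684295, 1984216) ≈ -12786.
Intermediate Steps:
Function('P')(y, g) = 25 (Function('P')(y, g) = Pow(5, 2) = 25)
o = -75 (o = Mul(-3, 25) = -75)
Function('T')(F, X) = Rational(4, 15) (Function('T')(F, X) = Mul(-20, Pow(-75, -1)) = Mul(-20, Rational(-1, 75)) = Rational(4, 15))
Function('j')(d) = Add(-16, Mul(8, d))
Add(Mul(-30325, Pow(248027, -1)), Mul(177294, Pow(Function('j')(Function('T')(-24, 24)), -1))) = Add(Mul(-30325, Pow(248027, -1)), Mul(177294, Pow(Add(-16, Mul(8, Rational(4, 15))), -1))) = Add(Mul(-30325, Rational(1, 248027)), Mul(177294, Pow(Add(-16, Rational(32, 15)), -1))) = Add(Rational(-30325, 248027), Mul(177294, Pow(Rational(-208, 15), -1))) = Add(Rational(-30325, 248027), Mul(177294, Rational(-15, 208))) = Add(Rational(-30325, 248027), Rational(-102285, 8)) = Rational(-25369684295, 1984216)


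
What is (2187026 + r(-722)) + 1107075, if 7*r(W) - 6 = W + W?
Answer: 23057269/7 ≈ 3.2939e+6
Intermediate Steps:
r(W) = 6/7 + 2*W/7 (r(W) = 6/7 + (W + W)/7 = 6/7 + (2*W)/7 = 6/7 + 2*W/7)
(2187026 + r(-722)) + 1107075 = (2187026 + (6/7 + (2/7)*(-722))) + 1107075 = (2187026 + (6/7 - 1444/7)) + 1107075 = (2187026 - 1438/7) + 1107075 = 15307744/7 + 1107075 = 23057269/7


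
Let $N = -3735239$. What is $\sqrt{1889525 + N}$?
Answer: $i \sqrt{1845714} \approx 1358.6 i$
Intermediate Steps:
$\sqrt{1889525 + N} = \sqrt{1889525 - 3735239} = \sqrt{-1845714} = i \sqrt{1845714}$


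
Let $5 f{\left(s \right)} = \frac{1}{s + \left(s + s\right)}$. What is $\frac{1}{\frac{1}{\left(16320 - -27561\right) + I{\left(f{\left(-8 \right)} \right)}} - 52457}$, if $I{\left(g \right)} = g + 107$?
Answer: $- \frac{5278559}{276897369343} \approx -1.9063 \cdot 10^{-5}$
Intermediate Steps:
$f{\left(s \right)} = \frac{1}{15 s}$ ($f{\left(s \right)} = \frac{1}{5 \left(s + \left(s + s\right)\right)} = \frac{1}{5 \left(s + 2 s\right)} = \frac{1}{5 \cdot 3 s} = \frac{\frac{1}{3} \frac{1}{s}}{5} = \frac{1}{15 s}$)
$I{\left(g \right)} = 107 + g$
$\frac{1}{\frac{1}{\left(16320 - -27561\right) + I{\left(f{\left(-8 \right)} \right)}} - 52457} = \frac{1}{\frac{1}{\left(16320 - -27561\right) + \left(107 + \frac{1}{15 \left(-8\right)}\right)} - 52457} = \frac{1}{\frac{1}{\left(16320 + 27561\right) + \left(107 + \frac{1}{15} \left(- \frac{1}{8}\right)\right)} - 52457} = \frac{1}{\frac{1}{43881 + \left(107 - \frac{1}{120}\right)} - 52457} = \frac{1}{\frac{1}{43881 + \frac{12839}{120}} - 52457} = \frac{1}{\frac{1}{\frac{5278559}{120}} - 52457} = \frac{1}{\frac{120}{5278559} - 52457} = \frac{1}{- \frac{276897369343}{5278559}} = - \frac{5278559}{276897369343}$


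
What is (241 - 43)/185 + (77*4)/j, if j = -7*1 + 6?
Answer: -56782/185 ≈ -306.93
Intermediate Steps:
j = -1 (j = -7 + 6 = -1)
(241 - 43)/185 + (77*4)/j = (241 - 43)/185 + (77*4)/(-1) = 198*(1/185) + 308*(-1) = 198/185 - 308 = -56782/185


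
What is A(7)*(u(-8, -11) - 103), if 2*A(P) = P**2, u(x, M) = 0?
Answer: -5047/2 ≈ -2523.5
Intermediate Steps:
A(P) = P**2/2
A(7)*(u(-8, -11) - 103) = ((1/2)*7**2)*(0 - 103) = ((1/2)*49)*(-103) = (49/2)*(-103) = -5047/2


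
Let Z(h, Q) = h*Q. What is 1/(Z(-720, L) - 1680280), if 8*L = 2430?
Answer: -1/1898980 ≈ -5.2660e-7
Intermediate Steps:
L = 1215/4 (L = (⅛)*2430 = 1215/4 ≈ 303.75)
Z(h, Q) = Q*h
1/(Z(-720, L) - 1680280) = 1/((1215/4)*(-720) - 1680280) = 1/(-218700 - 1680280) = 1/(-1898980) = -1/1898980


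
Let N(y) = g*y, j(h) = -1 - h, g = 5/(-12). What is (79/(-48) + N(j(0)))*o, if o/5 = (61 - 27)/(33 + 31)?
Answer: -5015/1536 ≈ -3.2650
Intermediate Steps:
o = 85/32 (o = 5*((61 - 27)/(33 + 31)) = 5*(34/64) = 5*(34*(1/64)) = 5*(17/32) = 85/32 ≈ 2.6563)
g = -5/12 (g = 5*(-1/12) = -5/12 ≈ -0.41667)
N(y) = -5*y/12
(79/(-48) + N(j(0)))*o = (79/(-48) - 5*(-1 - 1*0)/12)*(85/32) = (79*(-1/48) - 5*(-1 + 0)/12)*(85/32) = (-79/48 - 5/12*(-1))*(85/32) = (-79/48 + 5/12)*(85/32) = -59/48*85/32 = -5015/1536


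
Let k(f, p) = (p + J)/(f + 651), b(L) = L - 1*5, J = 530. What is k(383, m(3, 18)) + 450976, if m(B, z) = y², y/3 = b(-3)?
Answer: 233155145/517 ≈ 4.5098e+5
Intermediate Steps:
b(L) = -5 + L (b(L) = L - 5 = -5 + L)
y = -24 (y = 3*(-5 - 3) = 3*(-8) = -24)
m(B, z) = 576 (m(B, z) = (-24)² = 576)
k(f, p) = (530 + p)/(651 + f) (k(f, p) = (p + 530)/(f + 651) = (530 + p)/(651 + f))
k(383, m(3, 18)) + 450976 = (530 + 576)/(651 + 383) + 450976 = 1106/1034 + 450976 = (1/1034)*1106 + 450976 = 553/517 + 450976 = 233155145/517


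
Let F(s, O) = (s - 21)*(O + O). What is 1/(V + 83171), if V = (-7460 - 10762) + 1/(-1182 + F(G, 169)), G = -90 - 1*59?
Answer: 58642/3808739257 ≈ 1.5397e-5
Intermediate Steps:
G = -149 (G = -90 - 59 = -149)
F(s, O) = 2*O*(-21 + s) (F(s, O) = (-21 + s)*(2*O) = 2*O*(-21 + s))
V = -1068574525/58642 (V = (-7460 - 10762) + 1/(-1182 + 2*169*(-21 - 149)) = -18222 + 1/(-1182 + 2*169*(-170)) = -18222 + 1/(-1182 - 57460) = -18222 + 1/(-58642) = -18222 - 1/58642 = -1068574525/58642 ≈ -18222.)
1/(V + 83171) = 1/(-1068574525/58642 + 83171) = 1/(3808739257/58642) = 58642/3808739257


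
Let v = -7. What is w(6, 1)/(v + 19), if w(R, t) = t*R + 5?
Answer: 11/12 ≈ 0.91667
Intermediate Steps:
w(R, t) = 5 + R*t (w(R, t) = R*t + 5 = 5 + R*t)
w(6, 1)/(v + 19) = (5 + 6*1)/(-7 + 19) = (5 + 6)/12 = 11*(1/12) = 11/12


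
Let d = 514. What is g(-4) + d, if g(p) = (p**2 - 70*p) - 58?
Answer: 752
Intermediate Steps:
g(p) = -58 + p**2 - 70*p
g(-4) + d = (-58 + (-4)**2 - 70*(-4)) + 514 = (-58 + 16 + 280) + 514 = 238 + 514 = 752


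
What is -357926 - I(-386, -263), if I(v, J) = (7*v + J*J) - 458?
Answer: -423935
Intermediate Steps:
I(v, J) = -458 + J² + 7*v (I(v, J) = (7*v + J²) - 458 = (J² + 7*v) - 458 = -458 + J² + 7*v)
-357926 - I(-386, -263) = -357926 - (-458 + (-263)² + 7*(-386)) = -357926 - (-458 + 69169 - 2702) = -357926 - 1*66009 = -357926 - 66009 = -423935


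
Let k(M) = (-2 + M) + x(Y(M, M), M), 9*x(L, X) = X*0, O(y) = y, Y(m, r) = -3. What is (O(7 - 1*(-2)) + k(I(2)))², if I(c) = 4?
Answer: 121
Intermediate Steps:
x(L, X) = 0 (x(L, X) = (X*0)/9 = (⅑)*0 = 0)
k(M) = -2 + M (k(M) = (-2 + M) + 0 = -2 + M)
(O(7 - 1*(-2)) + k(I(2)))² = ((7 - 1*(-2)) + (-2 + 4))² = ((7 + 2) + 2)² = (9 + 2)² = 11² = 121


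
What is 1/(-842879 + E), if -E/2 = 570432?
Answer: -1/1983743 ≈ -5.0410e-7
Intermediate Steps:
E = -1140864 (E = -2*570432 = -1140864)
1/(-842879 + E) = 1/(-842879 - 1140864) = 1/(-1983743) = -1/1983743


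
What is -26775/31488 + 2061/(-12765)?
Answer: -45186627/44660480 ≈ -1.0118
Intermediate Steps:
-26775/31488 + 2061/(-12765) = -26775*1/31488 + 2061*(-1/12765) = -8925/10496 - 687/4255 = -45186627/44660480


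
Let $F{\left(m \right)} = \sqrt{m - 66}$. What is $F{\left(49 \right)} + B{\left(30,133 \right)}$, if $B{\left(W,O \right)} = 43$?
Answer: $43 + i \sqrt{17} \approx 43.0 + 4.1231 i$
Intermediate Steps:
$F{\left(m \right)} = \sqrt{-66 + m}$
$F{\left(49 \right)} + B{\left(30,133 \right)} = \sqrt{-66 + 49} + 43 = \sqrt{-17} + 43 = i \sqrt{17} + 43 = 43 + i \sqrt{17}$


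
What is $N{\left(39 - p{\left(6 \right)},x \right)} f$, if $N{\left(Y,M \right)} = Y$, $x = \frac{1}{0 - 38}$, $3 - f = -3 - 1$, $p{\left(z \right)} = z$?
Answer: $231$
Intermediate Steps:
$f = 7$ ($f = 3 - \left(-3 - 1\right) = 3 - -4 = 3 + 4 = 7$)
$x = - \frac{1}{38}$ ($x = \frac{1}{-38} = - \frac{1}{38} \approx -0.026316$)
$N{\left(39 - p{\left(6 \right)},x \right)} f = \left(39 - 6\right) 7 = 33 \cdot 7 = 231$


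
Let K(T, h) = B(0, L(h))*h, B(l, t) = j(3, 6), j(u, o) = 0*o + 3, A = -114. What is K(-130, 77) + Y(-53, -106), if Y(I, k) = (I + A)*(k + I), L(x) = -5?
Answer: 26784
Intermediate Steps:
j(u, o) = 3 (j(u, o) = 0 + 3 = 3)
B(l, t) = 3
Y(I, k) = (-114 + I)*(I + k) (Y(I, k) = (I - 114)*(k + I) = (-114 + I)*(I + k))
K(T, h) = 3*h
K(-130, 77) + Y(-53, -106) = 3*77 + ((-53)**2 - 114*(-53) - 114*(-106) - 53*(-106)) = 231 + (2809 + 6042 + 12084 + 5618) = 231 + 26553 = 26784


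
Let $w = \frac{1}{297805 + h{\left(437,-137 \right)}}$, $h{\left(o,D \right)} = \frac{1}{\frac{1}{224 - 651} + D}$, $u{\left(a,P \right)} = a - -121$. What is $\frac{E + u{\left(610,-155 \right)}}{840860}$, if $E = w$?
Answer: $\frac{12735183863863}{14649119910502780} \approx 0.00086935$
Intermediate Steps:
$u{\left(a,P \right)} = 121 + a$ ($u{\left(a,P \right)} = a + 121 = 121 + a$)
$h{\left(o,D \right)} = \frac{1}{- \frac{1}{427} + D}$ ($h{\left(o,D \right)} = \frac{1}{\frac{1}{-427} + D} = \frac{1}{- \frac{1}{427} + D}$)
$w = \frac{58500}{17421592073}$ ($w = \frac{1}{297805 + \frac{427}{-1 + 427 \left(-137\right)}} = \frac{1}{297805 + \frac{427}{-1 - 58499}} = \frac{1}{297805 + \frac{427}{-58500}} = \frac{1}{297805 + 427 \left(- \frac{1}{58500}\right)} = \frac{1}{297805 - \frac{427}{58500}} = \frac{1}{\frac{17421592073}{58500}} = \frac{58500}{17421592073} \approx 3.3579 \cdot 10^{-6}$)
$E = \frac{58500}{17421592073} \approx 3.3579 \cdot 10^{-6}$
$\frac{E + u{\left(610,-155 \right)}}{840860} = \frac{\frac{58500}{17421592073} + \left(121 + 610\right)}{840860} = \left(\frac{58500}{17421592073} + 731\right) \frac{1}{840860} = \frac{12735183863863}{17421592073} \cdot \frac{1}{840860} = \frac{12735183863863}{14649119910502780}$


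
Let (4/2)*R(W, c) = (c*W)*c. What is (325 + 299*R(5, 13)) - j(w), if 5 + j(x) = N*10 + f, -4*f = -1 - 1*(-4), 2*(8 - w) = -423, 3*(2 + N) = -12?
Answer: 506873/4 ≈ 1.2672e+5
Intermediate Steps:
N = -6 (N = -2 + (⅓)*(-12) = -2 - 4 = -6)
w = 439/2 (w = 8 - ½*(-423) = 8 + 423/2 = 439/2 ≈ 219.50)
f = -¾ (f = -(-1 - 1*(-4))/4 = -(-1 + 4)/4 = -¼*3 = -¾ ≈ -0.75000)
R(W, c) = W*c²/2 (R(W, c) = ((c*W)*c)/2 = ((W*c)*c)/2 = (W*c²)/2 = W*c²/2)
j(x) = -263/4 (j(x) = -5 + (-6*10 - ¾) = -5 + (-60 - ¾) = -5 - 243/4 = -263/4)
(325 + 299*R(5, 13)) - j(w) = (325 + 299*((½)*5*13²)) - 1*(-263/4) = (325 + 299*((½)*5*169)) + 263/4 = (325 + 299*(845/2)) + 263/4 = (325 + 252655/2) + 263/4 = 253305/2 + 263/4 = 506873/4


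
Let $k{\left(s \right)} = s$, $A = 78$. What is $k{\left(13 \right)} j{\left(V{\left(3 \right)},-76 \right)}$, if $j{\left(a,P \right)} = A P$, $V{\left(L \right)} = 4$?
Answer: $-77064$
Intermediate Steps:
$j{\left(a,P \right)} = 78 P$
$k{\left(13 \right)} j{\left(V{\left(3 \right)},-76 \right)} = 13 \cdot 78 \left(-76\right) = 13 \left(-5928\right) = -77064$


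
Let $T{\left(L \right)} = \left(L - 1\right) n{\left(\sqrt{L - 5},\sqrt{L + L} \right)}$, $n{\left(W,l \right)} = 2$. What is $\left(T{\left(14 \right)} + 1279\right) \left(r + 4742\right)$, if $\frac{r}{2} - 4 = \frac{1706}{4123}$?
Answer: $\frac{25561898910}{4123} \approx 6.1998 \cdot 10^{6}$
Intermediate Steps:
$r = \frac{36396}{4123}$ ($r = 8 + 2 \cdot \frac{1706}{4123} = 8 + \frac{3412}{4123} = \frac{36396}{4123} \approx 8.8275$)
$T{\left(L \right)} = -2 + 2 L$ ($T{\left(L \right)} = \left(L - 1\right) 2 = \left(-1 + L\right) 2 = -2 + 2 L$)
$\left(T{\left(14 \right)} + 1279\right) \left(r + 4742\right) = \left(\left(-2 + 2 \cdot 14\right) + 1279\right) \left(\frac{36396}{4123} + 4742\right) = \left(\left(-2 + 28\right) + 1279\right) \frac{19587662}{4123} = \left(26 + 1279\right) \frac{19587662}{4123} = 1305 \cdot \frac{19587662}{4123} = \frac{25561898910}{4123}$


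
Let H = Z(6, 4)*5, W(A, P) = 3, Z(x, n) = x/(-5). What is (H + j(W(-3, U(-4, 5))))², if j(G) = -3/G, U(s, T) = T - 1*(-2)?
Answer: 49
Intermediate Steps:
U(s, T) = 2 + T (U(s, T) = T + 2 = 2 + T)
Z(x, n) = -x/5 (Z(x, n) = x*(-⅕) = -x/5)
H = -6 (H = -⅕*6*5 = -6/5*5 = -6)
(H + j(W(-3, U(-4, 5))))² = (-6 - 3/3)² = (-6 - 3*⅓)² = (-6 - 1)² = (-7)² = 49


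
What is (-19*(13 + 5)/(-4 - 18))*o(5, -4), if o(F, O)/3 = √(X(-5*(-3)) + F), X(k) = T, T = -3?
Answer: 513*√2/11 ≈ 65.954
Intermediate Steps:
X(k) = -3
o(F, O) = 3*√(-3 + F)
(-19*(13 + 5)/(-4 - 18))*o(5, -4) = (-19*(13 + 5)/(-4 - 18))*(3*√(-3 + 5)) = (-342/(-22))*(3*√2) = (-342*(-1)/22)*(3*√2) = (-19*(-9/11))*(3*√2) = 171*(3*√2)/11 = 513*√2/11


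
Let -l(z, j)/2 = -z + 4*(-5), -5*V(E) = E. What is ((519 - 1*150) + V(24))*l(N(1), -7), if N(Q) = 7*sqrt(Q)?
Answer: 98334/5 ≈ 19667.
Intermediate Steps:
V(E) = -E/5
l(z, j) = 40 + 2*z (l(z, j) = -2*(-z + 4*(-5)) = -2*(-z - 20) = -2*(-20 - z) = 40 + 2*z)
((519 - 1*150) + V(24))*l(N(1), -7) = ((519 - 1*150) - 1/5*24)*(40 + 2*(7*sqrt(1))) = ((519 - 150) - 24/5)*(40 + 2*(7*1)) = (369 - 24/5)*(40 + 2*7) = 1821*(40 + 14)/5 = (1821/5)*54 = 98334/5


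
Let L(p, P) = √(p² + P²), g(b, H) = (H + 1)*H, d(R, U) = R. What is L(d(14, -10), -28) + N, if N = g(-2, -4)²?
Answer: 144 + 14*√5 ≈ 175.30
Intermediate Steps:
g(b, H) = H*(1 + H) (g(b, H) = (1 + H)*H = H*(1 + H))
L(p, P) = √(P² + p²)
N = 144 (N = (-4*(1 - 4))² = (-4*(-3))² = 12² = 144)
L(d(14, -10), -28) + N = √((-28)² + 14²) + 144 = √(784 + 196) + 144 = √980 + 144 = 14*√5 + 144 = 144 + 14*√5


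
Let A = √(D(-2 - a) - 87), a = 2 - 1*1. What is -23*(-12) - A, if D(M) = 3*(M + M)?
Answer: 276 - I*√105 ≈ 276.0 - 10.247*I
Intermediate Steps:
a = 1 (a = 2 - 1 = 1)
D(M) = 6*M (D(M) = 3*(2*M) = 6*M)
A = I*√105 (A = √(6*(-2 - 1*1) - 87) = √(6*(-2 - 1) - 87) = √(6*(-3) - 87) = √(-18 - 87) = √(-105) = I*√105 ≈ 10.247*I)
-23*(-12) - A = -23*(-12) - I*√105 = 276 - I*√105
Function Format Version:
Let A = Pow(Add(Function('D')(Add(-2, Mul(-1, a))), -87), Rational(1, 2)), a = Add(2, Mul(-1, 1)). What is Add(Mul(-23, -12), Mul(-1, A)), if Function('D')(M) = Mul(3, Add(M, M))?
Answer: Add(276, Mul(-1, I, Pow(105, Rational(1, 2)))) ≈ Add(276.00, Mul(-10.247, I))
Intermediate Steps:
a = 1 (a = Add(2, -1) = 1)
Function('D')(M) = Mul(6, M) (Function('D')(M) = Mul(3, Mul(2, M)) = Mul(6, M))
A = Mul(I, Pow(105, Rational(1, 2))) (A = Pow(Add(Mul(6, Add(-2, Mul(-1, 1))), -87), Rational(1, 2)) = Pow(Add(Mul(6, Add(-2, -1)), -87), Rational(1, 2)) = Pow(Add(Mul(6, -3), -87), Rational(1, 2)) = Pow(Add(-18, -87), Rational(1, 2)) = Pow(-105, Rational(1, 2)) = Mul(I, Pow(105, Rational(1, 2))) ≈ Mul(10.247, I))
Add(Mul(-23, -12), Mul(-1, A)) = Add(Mul(-23, -12), Mul(-1, Mul(I, Pow(105, Rational(1, 2))))) = Add(276, Mul(-1, I, Pow(105, Rational(1, 2))))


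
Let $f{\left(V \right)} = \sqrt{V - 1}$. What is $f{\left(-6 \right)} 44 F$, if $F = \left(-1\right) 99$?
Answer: $- 4356 i \sqrt{7} \approx - 11525.0 i$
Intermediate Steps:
$F = -99$
$f{\left(V \right)} = \sqrt{-1 + V}$
$f{\left(-6 \right)} 44 F = \sqrt{-1 - 6} \cdot 44 \left(-99\right) = \sqrt{-7} \cdot 44 \left(-99\right) = i \sqrt{7} \cdot 44 \left(-99\right) = 44 i \sqrt{7} \left(-99\right) = - 4356 i \sqrt{7}$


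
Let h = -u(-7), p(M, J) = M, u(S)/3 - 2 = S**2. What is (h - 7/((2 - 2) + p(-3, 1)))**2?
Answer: 204304/9 ≈ 22700.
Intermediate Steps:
u(S) = 6 + 3*S**2
h = -153 (h = -(6 + 3*(-7)**2) = -(6 + 3*49) = -(6 + 147) = -1*153 = -153)
(h - 7/((2 - 2) + p(-3, 1)))**2 = (-153 - 7/((2 - 2) - 3))**2 = (-153 - 7/(0 - 3))**2 = (-153 - 7/(-3))**2 = (-153 - 7*(-1/3))**2 = (-153 + 7/3)**2 = (-452/3)**2 = 204304/9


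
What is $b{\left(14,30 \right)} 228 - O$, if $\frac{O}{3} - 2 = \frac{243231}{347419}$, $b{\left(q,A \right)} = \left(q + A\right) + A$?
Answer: $\frac{5858839161}{347419} \approx 16864.0$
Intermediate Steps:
$b{\left(q,A \right)} = q + 2 A$ ($b{\left(q,A \right)} = \left(A + q\right) + A = q + 2 A$)
$O = \frac{2814207}{347419}$ ($O = 6 + 3 \cdot \frac{243231}{347419} = 6 + \frac{729693}{347419} = \frac{2814207}{347419} \approx 8.1003$)
$b{\left(14,30 \right)} 228 - O = \left(14 + 2 \cdot 30\right) 228 - \frac{2814207}{347419} = \left(14 + 60\right) 228 - \frac{2814207}{347419} = 74 \cdot 228 - \frac{2814207}{347419} = 16872 - \frac{2814207}{347419} = \frac{5858839161}{347419}$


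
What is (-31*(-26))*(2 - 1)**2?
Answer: 806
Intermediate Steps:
(-31*(-26))*(2 - 1)**2 = 806*1**2 = 806*1 = 806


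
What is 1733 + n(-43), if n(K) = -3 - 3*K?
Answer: 1859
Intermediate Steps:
1733 + n(-43) = 1733 + (-3 - 3*(-43)) = 1733 + (-3 + 129) = 1733 + 126 = 1859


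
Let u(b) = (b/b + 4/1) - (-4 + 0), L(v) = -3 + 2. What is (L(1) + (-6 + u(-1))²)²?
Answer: 64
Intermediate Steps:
L(v) = -1
u(b) = 9 (u(b) = (1 + 4*1) - 1*(-4) = (1 + 4) + 4 = 5 + 4 = 9)
(L(1) + (-6 + u(-1))²)² = (-1 + (-6 + 9)²)² = (-1 + 3²)² = (-1 + 9)² = 8² = 64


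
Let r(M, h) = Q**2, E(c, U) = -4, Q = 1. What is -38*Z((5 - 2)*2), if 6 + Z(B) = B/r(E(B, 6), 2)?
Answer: 0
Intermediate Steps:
r(M, h) = 1 (r(M, h) = 1**2 = 1)
Z(B) = -6 + B (Z(B) = -6 + B/1 = -6 + B*1 = -6 + B)
-38*Z((5 - 2)*2) = -38*(-6 + (5 - 2)*2) = -38*(-6 + 3*2) = -38*(-6 + 6) = -38*0 = 0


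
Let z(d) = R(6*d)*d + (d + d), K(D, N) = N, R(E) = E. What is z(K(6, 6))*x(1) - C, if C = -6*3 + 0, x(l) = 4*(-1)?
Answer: -894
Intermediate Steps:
x(l) = -4
C = -18 (C = -18 + 0 = -18)
z(d) = 2*d + 6*d² (z(d) = (6*d)*d + (d + d) = 6*d² + 2*d = 2*d + 6*d²)
z(K(6, 6))*x(1) - C = (2*6*(1 + 3*6))*(-4) - 1*(-18) = (2*6*(1 + 18))*(-4) + 18 = (2*6*19)*(-4) + 18 = 228*(-4) + 18 = -912 + 18 = -894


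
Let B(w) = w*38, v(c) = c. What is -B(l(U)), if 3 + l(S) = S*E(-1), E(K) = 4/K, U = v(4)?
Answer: 722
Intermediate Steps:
U = 4
l(S) = -3 - 4*S (l(S) = -3 + S*(4/(-1)) = -3 + S*(4*(-1)) = -3 + S*(-4) = -3 - 4*S)
B(w) = 38*w
-B(l(U)) = -38*(-3 - 4*4) = -38*(-3 - 16) = -38*(-19) = -1*(-722) = 722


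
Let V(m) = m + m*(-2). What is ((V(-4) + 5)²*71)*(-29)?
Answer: -166779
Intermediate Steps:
V(m) = -m (V(m) = m - 2*m = -m)
((V(-4) + 5)²*71)*(-29) = ((-1*(-4) + 5)²*71)*(-29) = ((4 + 5)²*71)*(-29) = (9²*71)*(-29) = (81*71)*(-29) = 5751*(-29) = -166779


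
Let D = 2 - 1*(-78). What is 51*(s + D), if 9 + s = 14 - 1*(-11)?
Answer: 4896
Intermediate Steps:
s = 16 (s = -9 + (14 - 1*(-11)) = -9 + (14 + 11) = -9 + 25 = 16)
D = 80 (D = 2 + 78 = 80)
51*(s + D) = 51*(16 + 80) = 51*96 = 4896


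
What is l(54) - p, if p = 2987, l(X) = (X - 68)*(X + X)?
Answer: -4499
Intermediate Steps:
l(X) = 2*X*(-68 + X) (l(X) = (-68 + X)*(2*X) = 2*X*(-68 + X))
l(54) - p = 2*54*(-68 + 54) - 1*2987 = 2*54*(-14) - 2987 = -1512 - 2987 = -4499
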